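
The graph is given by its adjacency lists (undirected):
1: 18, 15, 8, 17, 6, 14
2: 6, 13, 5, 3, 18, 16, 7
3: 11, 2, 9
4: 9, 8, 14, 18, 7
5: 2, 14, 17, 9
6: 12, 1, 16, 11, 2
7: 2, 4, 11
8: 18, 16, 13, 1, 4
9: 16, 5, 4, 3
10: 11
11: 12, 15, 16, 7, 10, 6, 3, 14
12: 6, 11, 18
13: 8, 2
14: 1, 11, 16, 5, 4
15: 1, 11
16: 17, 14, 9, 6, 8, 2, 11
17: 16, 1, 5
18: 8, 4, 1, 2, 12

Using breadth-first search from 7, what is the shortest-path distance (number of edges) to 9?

Level 0: 7
Level 1: 2, 4, 11
Level 2: 3, 5, 6, 8, 9, 10, 12, 13, 14, 15, 16, 18
Level 3: 1, 17
9 first appears at level 2.

2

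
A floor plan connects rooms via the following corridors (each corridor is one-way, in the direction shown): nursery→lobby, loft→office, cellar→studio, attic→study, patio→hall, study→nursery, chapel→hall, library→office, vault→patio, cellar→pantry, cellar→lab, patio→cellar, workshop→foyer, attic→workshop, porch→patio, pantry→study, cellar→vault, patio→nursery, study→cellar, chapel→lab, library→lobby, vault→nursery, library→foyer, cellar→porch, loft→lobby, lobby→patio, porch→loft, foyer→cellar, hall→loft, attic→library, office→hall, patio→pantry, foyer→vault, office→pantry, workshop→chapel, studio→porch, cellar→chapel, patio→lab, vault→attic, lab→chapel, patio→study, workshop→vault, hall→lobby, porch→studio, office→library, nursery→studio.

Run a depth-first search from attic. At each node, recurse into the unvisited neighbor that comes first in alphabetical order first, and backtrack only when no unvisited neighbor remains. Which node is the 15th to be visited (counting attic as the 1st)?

Visit attic
attic → library
library → foyer
foyer → cellar
cellar → chapel
chapel → hall
hall → lobby
lobby → patio
patio → lab
patio → nursery
nursery → studio
studio → porch
porch → loft
loft → office
office → pantry
pantry → study
cellar → vault
attic → workshop

Visit order: attic, library, foyer, cellar, chapel, hall, lobby, patio, lab, nursery, studio, porch, loft, office, pantry, study, vault, workshop

pantry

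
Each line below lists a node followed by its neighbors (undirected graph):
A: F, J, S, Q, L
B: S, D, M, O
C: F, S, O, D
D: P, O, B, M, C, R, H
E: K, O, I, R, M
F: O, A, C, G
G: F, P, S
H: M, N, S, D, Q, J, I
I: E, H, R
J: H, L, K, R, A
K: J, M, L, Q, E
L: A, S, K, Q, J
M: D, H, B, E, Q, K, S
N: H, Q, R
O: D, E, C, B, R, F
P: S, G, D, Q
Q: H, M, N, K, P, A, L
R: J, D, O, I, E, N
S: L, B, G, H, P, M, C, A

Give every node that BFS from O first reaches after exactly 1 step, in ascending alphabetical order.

Level 0: O
Level 1: B, C, D, E, F, R
Level 2: A, G, H, I, J, K, M, N, P, S
Level 3: L, Q

B, C, D, E, F, R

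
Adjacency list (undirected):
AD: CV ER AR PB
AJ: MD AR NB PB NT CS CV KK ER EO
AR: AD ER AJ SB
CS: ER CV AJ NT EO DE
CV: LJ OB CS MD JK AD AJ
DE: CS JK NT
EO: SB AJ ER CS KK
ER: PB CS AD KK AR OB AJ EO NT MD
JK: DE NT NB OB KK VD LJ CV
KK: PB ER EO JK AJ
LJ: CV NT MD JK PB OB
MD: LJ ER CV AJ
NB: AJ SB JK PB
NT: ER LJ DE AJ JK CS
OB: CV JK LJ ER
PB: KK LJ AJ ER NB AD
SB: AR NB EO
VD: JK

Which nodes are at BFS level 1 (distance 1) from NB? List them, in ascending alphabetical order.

Level 0: NB
Level 1: AJ, JK, PB, SB
Level 2: AD, AR, CS, CV, DE, EO, ER, KK, LJ, MD, NT, OB, VD

AJ, JK, PB, SB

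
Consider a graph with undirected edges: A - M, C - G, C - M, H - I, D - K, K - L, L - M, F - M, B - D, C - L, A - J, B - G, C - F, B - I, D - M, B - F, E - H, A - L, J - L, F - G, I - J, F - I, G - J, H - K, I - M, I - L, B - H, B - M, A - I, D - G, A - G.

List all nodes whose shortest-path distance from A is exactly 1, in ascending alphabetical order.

G, I, J, L, M

Level 0: A
Level 1: G, I, J, L, M
Level 2: B, C, D, F, H, K
Level 3: E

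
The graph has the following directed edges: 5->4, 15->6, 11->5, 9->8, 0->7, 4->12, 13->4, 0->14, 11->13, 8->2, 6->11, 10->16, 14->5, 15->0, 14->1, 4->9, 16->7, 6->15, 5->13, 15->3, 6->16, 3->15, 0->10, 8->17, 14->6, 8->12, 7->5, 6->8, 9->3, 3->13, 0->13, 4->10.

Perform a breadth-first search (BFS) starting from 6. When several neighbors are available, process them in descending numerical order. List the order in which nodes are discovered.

Visit 6; enqueue 16, 15, 11, 8 → queue [16, 15, 11, 8]
Visit 16; enqueue 7 → queue [15, 11, 8, 7]
Visit 15; enqueue 3, 0 → queue [11, 8, 7, 3, 0]
Visit 11; enqueue 13, 5 → queue [8, 7, 3, 0, 13, 5]
Visit 8; enqueue 17, 12, 2 → queue [7, 3, 0, 13, 5, 17, 12, 2]
Visit 7 → queue [3, 0, 13, 5, 17, 12, 2]
Visit 3 → queue [0, 13, 5, 17, 12, 2]
Visit 0; enqueue 14, 10 → queue [13, 5, 17, 12, 2, 14, 10]
Visit 13; enqueue 4 → queue [5, 17, 12, 2, 14, 10, 4]
Visit 5 → queue [17, 12, 2, 14, 10, 4]
Visit 17 → queue [12, 2, 14, 10, 4]
Visit 12 → queue [2, 14, 10, 4]
Visit 2 → queue [14, 10, 4]
Visit 14; enqueue 1 → queue [10, 4, 1]
Visit 10 → queue [4, 1]
Visit 4; enqueue 9 → queue [1, 9]
Visit 1 → queue [9]
Visit 9 → queue []

6 16 15 11 8 7 3 0 13 5 17 12 2 14 10 4 1 9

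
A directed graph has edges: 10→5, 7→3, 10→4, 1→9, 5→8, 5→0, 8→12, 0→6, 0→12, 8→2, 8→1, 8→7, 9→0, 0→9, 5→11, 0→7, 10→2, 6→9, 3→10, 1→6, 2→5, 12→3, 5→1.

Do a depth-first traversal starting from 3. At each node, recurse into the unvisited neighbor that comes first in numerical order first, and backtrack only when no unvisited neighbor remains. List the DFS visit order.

Visit 3
3 → 10
10 → 2
2 → 5
5 → 0
0 → 6
6 → 9
0 → 7
0 → 12
5 → 1
5 → 8
5 → 11
10 → 4

3, 10, 2, 5, 0, 6, 9, 7, 12, 1, 8, 11, 4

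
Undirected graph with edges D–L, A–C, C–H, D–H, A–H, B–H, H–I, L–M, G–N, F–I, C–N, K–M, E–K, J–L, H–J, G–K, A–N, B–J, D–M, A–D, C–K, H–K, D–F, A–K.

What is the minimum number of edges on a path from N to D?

2

Level 0: N
Level 1: A, C, G
Level 2: D, H, K
Level 3: B, E, F, I, J, L, M
D first appears at level 2.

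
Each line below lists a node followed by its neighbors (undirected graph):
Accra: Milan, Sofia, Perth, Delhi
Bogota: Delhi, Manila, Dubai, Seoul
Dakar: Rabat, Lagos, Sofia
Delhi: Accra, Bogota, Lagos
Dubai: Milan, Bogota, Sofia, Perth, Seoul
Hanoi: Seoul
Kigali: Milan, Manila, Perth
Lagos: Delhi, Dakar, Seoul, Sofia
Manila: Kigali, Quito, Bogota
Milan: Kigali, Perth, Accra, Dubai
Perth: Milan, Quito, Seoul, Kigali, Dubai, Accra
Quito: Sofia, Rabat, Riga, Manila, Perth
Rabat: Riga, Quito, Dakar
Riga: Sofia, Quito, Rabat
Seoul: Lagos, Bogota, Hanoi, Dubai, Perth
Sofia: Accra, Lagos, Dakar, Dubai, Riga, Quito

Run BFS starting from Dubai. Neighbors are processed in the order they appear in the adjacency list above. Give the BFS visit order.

Visit Dubai; enqueue Milan, Bogota, Sofia, Perth, Seoul → queue [Milan, Bogota, Sofia, Perth, Seoul]
Visit Milan; enqueue Kigali, Accra → queue [Bogota, Sofia, Perth, Seoul, Kigali, Accra]
Visit Bogota; enqueue Delhi, Manila → queue [Sofia, Perth, Seoul, Kigali, Accra, Delhi, Manila]
Visit Sofia; enqueue Lagos, Dakar, Riga, Quito → queue [Perth, Seoul, Kigali, Accra, Delhi, Manila, Lagos, Dakar, Riga, Quito]
Visit Perth → queue [Seoul, Kigali, Accra, Delhi, Manila, Lagos, Dakar, Riga, Quito]
Visit Seoul; enqueue Hanoi → queue [Kigali, Accra, Delhi, Manila, Lagos, Dakar, Riga, Quito, Hanoi]
Visit Kigali → queue [Accra, Delhi, Manila, Lagos, Dakar, Riga, Quito, Hanoi]
Visit Accra → queue [Delhi, Manila, Lagos, Dakar, Riga, Quito, Hanoi]
Visit Delhi → queue [Manila, Lagos, Dakar, Riga, Quito, Hanoi]
Visit Manila → queue [Lagos, Dakar, Riga, Quito, Hanoi]
Visit Lagos → queue [Dakar, Riga, Quito, Hanoi]
Visit Dakar; enqueue Rabat → queue [Riga, Quito, Hanoi, Rabat]
Visit Riga → queue [Quito, Hanoi, Rabat]
Visit Quito → queue [Hanoi, Rabat]
Visit Hanoi → queue [Rabat]
Visit Rabat → queue []

Dubai -> Milan -> Bogota -> Sofia -> Perth -> Seoul -> Kigali -> Accra -> Delhi -> Manila -> Lagos -> Dakar -> Riga -> Quito -> Hanoi -> Rabat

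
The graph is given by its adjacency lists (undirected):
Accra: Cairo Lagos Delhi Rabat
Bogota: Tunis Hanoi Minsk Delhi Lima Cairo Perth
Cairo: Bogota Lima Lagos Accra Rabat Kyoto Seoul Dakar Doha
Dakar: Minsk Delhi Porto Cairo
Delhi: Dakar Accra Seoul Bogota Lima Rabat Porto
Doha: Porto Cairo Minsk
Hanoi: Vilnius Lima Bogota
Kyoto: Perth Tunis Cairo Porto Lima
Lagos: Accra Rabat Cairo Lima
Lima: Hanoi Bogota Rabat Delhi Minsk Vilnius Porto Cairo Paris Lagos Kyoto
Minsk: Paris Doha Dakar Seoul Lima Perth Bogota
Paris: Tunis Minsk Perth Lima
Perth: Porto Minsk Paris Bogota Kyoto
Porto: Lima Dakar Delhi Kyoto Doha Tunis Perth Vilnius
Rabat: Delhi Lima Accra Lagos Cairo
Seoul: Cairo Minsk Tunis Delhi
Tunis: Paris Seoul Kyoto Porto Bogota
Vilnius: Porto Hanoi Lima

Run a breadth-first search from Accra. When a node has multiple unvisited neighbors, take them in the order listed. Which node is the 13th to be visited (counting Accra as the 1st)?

Visit Accra; enqueue Cairo, Lagos, Delhi, Rabat → queue [Cairo, Lagos, Delhi, Rabat]
Visit Cairo; enqueue Bogota, Lima, Kyoto, Seoul, Dakar, Doha → queue [Lagos, Delhi, Rabat, Bogota, Lima, Kyoto, Seoul, Dakar, Doha]
Visit Lagos → queue [Delhi, Rabat, Bogota, Lima, Kyoto, Seoul, Dakar, Doha]
Visit Delhi; enqueue Porto → queue [Rabat, Bogota, Lima, Kyoto, Seoul, Dakar, Doha, Porto]
Visit Rabat → queue [Bogota, Lima, Kyoto, Seoul, Dakar, Doha, Porto]
Visit Bogota; enqueue Tunis, Hanoi, Minsk, Perth → queue [Lima, Kyoto, Seoul, Dakar, Doha, Porto, Tunis, Hanoi, Minsk, Perth]
Visit Lima; enqueue Vilnius, Paris → queue [Kyoto, Seoul, Dakar, Doha, Porto, Tunis, Hanoi, Minsk, Perth, Vilnius, Paris]
Visit Kyoto → queue [Seoul, Dakar, Doha, Porto, Tunis, Hanoi, Minsk, Perth, Vilnius, Paris]
Visit Seoul → queue [Dakar, Doha, Porto, Tunis, Hanoi, Minsk, Perth, Vilnius, Paris]
Visit Dakar → queue [Doha, Porto, Tunis, Hanoi, Minsk, Perth, Vilnius, Paris]
Visit Doha → queue [Porto, Tunis, Hanoi, Minsk, Perth, Vilnius, Paris]
Visit Porto → queue [Tunis, Hanoi, Minsk, Perth, Vilnius, Paris]
Visit Tunis → queue [Hanoi, Minsk, Perth, Vilnius, Paris]
Visit Hanoi → queue [Minsk, Perth, Vilnius, Paris]
Visit Minsk → queue [Perth, Vilnius, Paris]
Visit Perth → queue [Vilnius, Paris]
Visit Vilnius → queue [Paris]
Visit Paris → queue []

Visit order: Accra, Cairo, Lagos, Delhi, Rabat, Bogota, Lima, Kyoto, Seoul, Dakar, Doha, Porto, Tunis, Hanoi, Minsk, Perth, Vilnius, Paris

Tunis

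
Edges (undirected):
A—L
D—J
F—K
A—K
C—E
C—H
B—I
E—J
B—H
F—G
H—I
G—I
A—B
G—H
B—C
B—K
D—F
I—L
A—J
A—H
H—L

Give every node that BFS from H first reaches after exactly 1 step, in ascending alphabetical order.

A, B, C, G, I, L

Level 0: H
Level 1: A, B, C, G, I, L
Level 2: E, F, J, K
Level 3: D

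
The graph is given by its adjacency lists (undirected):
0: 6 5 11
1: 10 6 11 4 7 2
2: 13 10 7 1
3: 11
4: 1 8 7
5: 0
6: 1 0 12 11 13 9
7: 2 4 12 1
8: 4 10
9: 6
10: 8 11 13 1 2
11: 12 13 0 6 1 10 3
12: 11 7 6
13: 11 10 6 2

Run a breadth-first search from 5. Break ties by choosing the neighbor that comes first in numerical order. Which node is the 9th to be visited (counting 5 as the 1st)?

Visit 5; enqueue 0 → queue [0]
Visit 0; enqueue 6, 11 → queue [6, 11]
Visit 6; enqueue 1, 9, 12, 13 → queue [11, 1, 9, 12, 13]
Visit 11; enqueue 3, 10 → queue [1, 9, 12, 13, 3, 10]
Visit 1; enqueue 2, 4, 7 → queue [9, 12, 13, 3, 10, 2, 4, 7]
Visit 9 → queue [12, 13, 3, 10, 2, 4, 7]
Visit 12 → queue [13, 3, 10, 2, 4, 7]
Visit 13 → queue [3, 10, 2, 4, 7]
Visit 3 → queue [10, 2, 4, 7]
Visit 10; enqueue 8 → queue [2, 4, 7, 8]
Visit 2 → queue [4, 7, 8]
Visit 4 → queue [7, 8]
Visit 7 → queue [8]
Visit 8 → queue []

Visit order: 5, 0, 6, 11, 1, 9, 12, 13, 3, 10, 2, 4, 7, 8

3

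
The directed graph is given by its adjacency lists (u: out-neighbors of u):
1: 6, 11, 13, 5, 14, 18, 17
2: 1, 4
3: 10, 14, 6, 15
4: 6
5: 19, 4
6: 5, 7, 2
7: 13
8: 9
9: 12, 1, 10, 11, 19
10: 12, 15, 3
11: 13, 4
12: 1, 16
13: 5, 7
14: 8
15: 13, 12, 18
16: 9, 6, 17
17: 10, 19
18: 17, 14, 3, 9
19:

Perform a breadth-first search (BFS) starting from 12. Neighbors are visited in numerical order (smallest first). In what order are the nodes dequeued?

Visit 12; enqueue 1, 16 → queue [1, 16]
Visit 1; enqueue 5, 6, 11, 13, 14, 17, 18 → queue [16, 5, 6, 11, 13, 14, 17, 18]
Visit 16; enqueue 9 → queue [5, 6, 11, 13, 14, 17, 18, 9]
Visit 5; enqueue 4, 19 → queue [6, 11, 13, 14, 17, 18, 9, 4, 19]
Visit 6; enqueue 2, 7 → queue [11, 13, 14, 17, 18, 9, 4, 19, 2, 7]
Visit 11 → queue [13, 14, 17, 18, 9, 4, 19, 2, 7]
Visit 13 → queue [14, 17, 18, 9, 4, 19, 2, 7]
Visit 14; enqueue 8 → queue [17, 18, 9, 4, 19, 2, 7, 8]
Visit 17; enqueue 10 → queue [18, 9, 4, 19, 2, 7, 8, 10]
Visit 18; enqueue 3 → queue [9, 4, 19, 2, 7, 8, 10, 3]
Visit 9 → queue [4, 19, 2, 7, 8, 10, 3]
Visit 4 → queue [19, 2, 7, 8, 10, 3]
Visit 19 → queue [2, 7, 8, 10, 3]
Visit 2 → queue [7, 8, 10, 3]
Visit 7 → queue [8, 10, 3]
Visit 8 → queue [10, 3]
Visit 10; enqueue 15 → queue [3, 15]
Visit 3 → queue [15]
Visit 15 → queue []

12, 1, 16, 5, 6, 11, 13, 14, 17, 18, 9, 4, 19, 2, 7, 8, 10, 3, 15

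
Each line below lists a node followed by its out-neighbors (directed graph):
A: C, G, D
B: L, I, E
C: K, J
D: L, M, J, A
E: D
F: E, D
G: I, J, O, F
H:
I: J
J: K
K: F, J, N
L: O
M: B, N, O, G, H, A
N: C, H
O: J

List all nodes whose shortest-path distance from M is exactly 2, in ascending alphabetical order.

C, D, E, F, I, J, L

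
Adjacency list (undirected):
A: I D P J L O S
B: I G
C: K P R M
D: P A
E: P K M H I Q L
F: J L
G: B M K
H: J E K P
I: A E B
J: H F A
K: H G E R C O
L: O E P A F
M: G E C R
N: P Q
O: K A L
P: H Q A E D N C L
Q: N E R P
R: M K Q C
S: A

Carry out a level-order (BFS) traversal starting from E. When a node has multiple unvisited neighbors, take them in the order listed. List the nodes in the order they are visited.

E P K M H I Q L A D N C G R O J B F S

Visit E; enqueue P, K, M, H, I, Q, L → queue [P, K, M, H, I, Q, L]
Visit P; enqueue A, D, N, C → queue [K, M, H, I, Q, L, A, D, N, C]
Visit K; enqueue G, R, O → queue [M, H, I, Q, L, A, D, N, C, G, R, O]
Visit M → queue [H, I, Q, L, A, D, N, C, G, R, O]
Visit H; enqueue J → queue [I, Q, L, A, D, N, C, G, R, O, J]
Visit I; enqueue B → queue [Q, L, A, D, N, C, G, R, O, J, B]
Visit Q → queue [L, A, D, N, C, G, R, O, J, B]
Visit L; enqueue F → queue [A, D, N, C, G, R, O, J, B, F]
Visit A; enqueue S → queue [D, N, C, G, R, O, J, B, F, S]
Visit D → queue [N, C, G, R, O, J, B, F, S]
Visit N → queue [C, G, R, O, J, B, F, S]
Visit C → queue [G, R, O, J, B, F, S]
Visit G → queue [R, O, J, B, F, S]
Visit R → queue [O, J, B, F, S]
Visit O → queue [J, B, F, S]
Visit J → queue [B, F, S]
Visit B → queue [F, S]
Visit F → queue [S]
Visit S → queue []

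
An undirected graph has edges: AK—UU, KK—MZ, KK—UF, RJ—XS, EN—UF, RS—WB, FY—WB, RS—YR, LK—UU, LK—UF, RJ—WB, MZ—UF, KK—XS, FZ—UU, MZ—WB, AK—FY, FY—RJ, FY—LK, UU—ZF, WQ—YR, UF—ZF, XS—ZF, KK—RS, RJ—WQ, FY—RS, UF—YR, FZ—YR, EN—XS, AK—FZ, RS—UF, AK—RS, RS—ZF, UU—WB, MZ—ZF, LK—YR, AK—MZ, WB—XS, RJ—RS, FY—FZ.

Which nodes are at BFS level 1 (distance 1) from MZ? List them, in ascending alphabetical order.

AK, KK, UF, WB, ZF

Level 0: MZ
Level 1: AK, KK, UF, WB, ZF
Level 2: EN, FY, FZ, LK, RJ, RS, UU, XS, YR
Level 3: WQ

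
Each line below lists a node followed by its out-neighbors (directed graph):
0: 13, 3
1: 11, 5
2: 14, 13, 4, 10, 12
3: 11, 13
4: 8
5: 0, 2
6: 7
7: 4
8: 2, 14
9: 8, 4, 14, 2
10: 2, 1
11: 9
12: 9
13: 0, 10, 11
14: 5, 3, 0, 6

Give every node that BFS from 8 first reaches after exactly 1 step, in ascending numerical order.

Level 0: 8
Level 1: 2, 14
Level 2: 0, 3, 4, 5, 6, 10, 12, 13
Level 3: 1, 7, 9, 11

2, 14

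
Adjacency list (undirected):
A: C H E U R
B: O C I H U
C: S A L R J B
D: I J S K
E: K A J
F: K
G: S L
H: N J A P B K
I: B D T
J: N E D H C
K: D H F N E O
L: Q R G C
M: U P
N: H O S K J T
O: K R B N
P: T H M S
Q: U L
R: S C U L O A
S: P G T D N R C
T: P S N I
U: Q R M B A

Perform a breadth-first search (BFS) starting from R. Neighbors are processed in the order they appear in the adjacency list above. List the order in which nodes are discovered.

Visit R; enqueue S, C, U, L, O, A → queue [S, C, U, L, O, A]
Visit S; enqueue P, G, T, D, N → queue [C, U, L, O, A, P, G, T, D, N]
Visit C; enqueue J, B → queue [U, L, O, A, P, G, T, D, N, J, B]
Visit U; enqueue Q, M → queue [L, O, A, P, G, T, D, N, J, B, Q, M]
Visit L → queue [O, A, P, G, T, D, N, J, B, Q, M]
Visit O; enqueue K → queue [A, P, G, T, D, N, J, B, Q, M, K]
Visit A; enqueue H, E → queue [P, G, T, D, N, J, B, Q, M, K, H, E]
Visit P → queue [G, T, D, N, J, B, Q, M, K, H, E]
Visit G → queue [T, D, N, J, B, Q, M, K, H, E]
Visit T; enqueue I → queue [D, N, J, B, Q, M, K, H, E, I]
Visit D → queue [N, J, B, Q, M, K, H, E, I]
Visit N → queue [J, B, Q, M, K, H, E, I]
Visit J → queue [B, Q, M, K, H, E, I]
Visit B → queue [Q, M, K, H, E, I]
Visit Q → queue [M, K, H, E, I]
Visit M → queue [K, H, E, I]
Visit K; enqueue F → queue [H, E, I, F]
Visit H → queue [E, I, F]
Visit E → queue [I, F]
Visit I → queue [F]
Visit F → queue []

R → S → C → U → L → O → A → P → G → T → D → N → J → B → Q → M → K → H → E → I → F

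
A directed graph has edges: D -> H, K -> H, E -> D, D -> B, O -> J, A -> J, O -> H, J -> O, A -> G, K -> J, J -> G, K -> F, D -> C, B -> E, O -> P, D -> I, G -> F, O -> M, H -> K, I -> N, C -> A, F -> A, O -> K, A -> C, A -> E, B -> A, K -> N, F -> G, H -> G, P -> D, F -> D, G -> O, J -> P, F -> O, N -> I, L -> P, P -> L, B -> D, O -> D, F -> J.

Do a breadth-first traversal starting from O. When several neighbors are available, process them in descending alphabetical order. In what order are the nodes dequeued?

O -> P -> M -> K -> J -> H -> D -> L -> N -> F -> G -> I -> C -> B -> A -> E

Visit O; enqueue P, M, K, J, H, D → queue [P, M, K, J, H, D]
Visit P; enqueue L → queue [M, K, J, H, D, L]
Visit M → queue [K, J, H, D, L]
Visit K; enqueue N, F → queue [J, H, D, L, N, F]
Visit J; enqueue G → queue [H, D, L, N, F, G]
Visit H → queue [D, L, N, F, G]
Visit D; enqueue I, C, B → queue [L, N, F, G, I, C, B]
Visit L → queue [N, F, G, I, C, B]
Visit N → queue [F, G, I, C, B]
Visit F; enqueue A → queue [G, I, C, B, A]
Visit G → queue [I, C, B, A]
Visit I → queue [C, B, A]
Visit C → queue [B, A]
Visit B; enqueue E → queue [A, E]
Visit A → queue [E]
Visit E → queue []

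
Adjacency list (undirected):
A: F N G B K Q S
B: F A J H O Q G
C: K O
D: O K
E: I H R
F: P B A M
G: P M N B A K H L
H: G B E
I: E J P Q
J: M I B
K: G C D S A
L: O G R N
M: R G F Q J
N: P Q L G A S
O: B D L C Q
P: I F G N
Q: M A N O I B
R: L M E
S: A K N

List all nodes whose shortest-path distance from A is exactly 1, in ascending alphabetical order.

Level 0: A
Level 1: B, F, G, K, N, Q, S
Level 2: C, D, H, I, J, L, M, O, P
Level 3: E, R

B, F, G, K, N, Q, S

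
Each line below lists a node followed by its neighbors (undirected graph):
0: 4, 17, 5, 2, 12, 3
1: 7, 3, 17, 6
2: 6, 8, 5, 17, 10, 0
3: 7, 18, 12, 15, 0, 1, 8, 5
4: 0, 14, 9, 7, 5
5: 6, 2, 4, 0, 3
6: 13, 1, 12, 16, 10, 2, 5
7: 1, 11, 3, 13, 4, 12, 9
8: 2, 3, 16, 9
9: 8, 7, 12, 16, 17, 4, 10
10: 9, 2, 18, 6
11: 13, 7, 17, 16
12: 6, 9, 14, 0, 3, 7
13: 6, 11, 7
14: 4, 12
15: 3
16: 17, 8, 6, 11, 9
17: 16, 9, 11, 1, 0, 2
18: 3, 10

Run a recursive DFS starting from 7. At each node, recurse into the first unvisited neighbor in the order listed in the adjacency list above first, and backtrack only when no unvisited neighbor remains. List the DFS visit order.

7, 1, 3, 18, 10, 9, 8, 2, 6, 13, 11, 17, 16, 0, 4, 14, 12, 5, 15

Visit 7
7 → 1
1 → 3
3 → 18
18 → 10
10 → 9
9 → 8
8 → 2
2 → 6
6 → 13
13 → 11
11 → 17
17 → 16
17 → 0
0 → 4
4 → 14
14 → 12
4 → 5
3 → 15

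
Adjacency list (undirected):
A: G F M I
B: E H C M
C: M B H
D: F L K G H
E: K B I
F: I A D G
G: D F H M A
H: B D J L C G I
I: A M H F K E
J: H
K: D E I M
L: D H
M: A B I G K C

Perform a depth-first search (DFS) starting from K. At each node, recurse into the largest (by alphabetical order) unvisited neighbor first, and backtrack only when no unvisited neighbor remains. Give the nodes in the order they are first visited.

Visit K
K → M
M → I
I → H
H → L
L → D
D → G
G → F
F → A
H → J
H → C
C → B
B → E

K -> M -> I -> H -> L -> D -> G -> F -> A -> J -> C -> B -> E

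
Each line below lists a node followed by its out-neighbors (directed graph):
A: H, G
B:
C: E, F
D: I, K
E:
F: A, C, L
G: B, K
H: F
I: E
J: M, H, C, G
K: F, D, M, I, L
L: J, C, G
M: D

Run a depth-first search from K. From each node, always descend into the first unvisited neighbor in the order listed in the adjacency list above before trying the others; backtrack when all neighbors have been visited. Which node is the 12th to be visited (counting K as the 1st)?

D

Visit K
K → F
F → A
A → H
A → G
G → B
F → C
C → E
F → L
L → J
J → M
M → D
D → I

Visit order: K, F, A, H, G, B, C, E, L, J, M, D, I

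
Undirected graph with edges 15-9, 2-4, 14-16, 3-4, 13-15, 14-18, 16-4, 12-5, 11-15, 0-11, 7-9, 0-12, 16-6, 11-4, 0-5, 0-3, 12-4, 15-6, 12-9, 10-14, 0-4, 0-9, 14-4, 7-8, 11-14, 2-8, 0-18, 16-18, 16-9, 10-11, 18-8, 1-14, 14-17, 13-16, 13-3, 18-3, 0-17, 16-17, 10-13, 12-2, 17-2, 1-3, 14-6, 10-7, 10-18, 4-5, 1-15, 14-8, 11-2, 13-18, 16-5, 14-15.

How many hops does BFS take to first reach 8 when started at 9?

2

Level 0: 9
Level 1: 0, 7, 12, 15, 16
Level 2: 1, 2, 3, 4, 5, 6, 8, 10, 11, 13, 14, 17, 18
8 first appears at level 2.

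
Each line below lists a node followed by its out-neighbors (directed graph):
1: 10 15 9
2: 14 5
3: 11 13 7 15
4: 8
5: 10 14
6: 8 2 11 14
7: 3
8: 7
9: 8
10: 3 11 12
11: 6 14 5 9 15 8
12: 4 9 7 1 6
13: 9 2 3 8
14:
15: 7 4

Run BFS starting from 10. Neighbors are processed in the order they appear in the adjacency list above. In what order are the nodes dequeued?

Visit 10; enqueue 3, 11, 12 → queue [3, 11, 12]
Visit 3; enqueue 13, 7, 15 → queue [11, 12, 13, 7, 15]
Visit 11; enqueue 6, 14, 5, 9, 8 → queue [12, 13, 7, 15, 6, 14, 5, 9, 8]
Visit 12; enqueue 4, 1 → queue [13, 7, 15, 6, 14, 5, 9, 8, 4, 1]
Visit 13; enqueue 2 → queue [7, 15, 6, 14, 5, 9, 8, 4, 1, 2]
Visit 7 → queue [15, 6, 14, 5, 9, 8, 4, 1, 2]
Visit 15 → queue [6, 14, 5, 9, 8, 4, 1, 2]
Visit 6 → queue [14, 5, 9, 8, 4, 1, 2]
Visit 14 → queue [5, 9, 8, 4, 1, 2]
Visit 5 → queue [9, 8, 4, 1, 2]
Visit 9 → queue [8, 4, 1, 2]
Visit 8 → queue [4, 1, 2]
Visit 4 → queue [1, 2]
Visit 1 → queue [2]
Visit 2 → queue []

10, 3, 11, 12, 13, 7, 15, 6, 14, 5, 9, 8, 4, 1, 2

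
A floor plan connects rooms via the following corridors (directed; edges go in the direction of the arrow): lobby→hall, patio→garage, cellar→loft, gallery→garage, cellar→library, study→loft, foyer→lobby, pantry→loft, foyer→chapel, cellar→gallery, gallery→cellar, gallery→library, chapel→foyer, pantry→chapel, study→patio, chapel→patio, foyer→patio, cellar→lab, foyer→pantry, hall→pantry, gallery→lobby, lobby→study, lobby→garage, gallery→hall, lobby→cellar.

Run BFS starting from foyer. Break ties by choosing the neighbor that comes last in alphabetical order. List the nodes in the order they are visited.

Visit foyer; enqueue patio, pantry, lobby, chapel → queue [patio, pantry, lobby, chapel]
Visit patio; enqueue garage → queue [pantry, lobby, chapel, garage]
Visit pantry; enqueue loft → queue [lobby, chapel, garage, loft]
Visit lobby; enqueue study, hall, cellar → queue [chapel, garage, loft, study, hall, cellar]
Visit chapel → queue [garage, loft, study, hall, cellar]
Visit garage → queue [loft, study, hall, cellar]
Visit loft → queue [study, hall, cellar]
Visit study → queue [hall, cellar]
Visit hall → queue [cellar]
Visit cellar; enqueue library, lab, gallery → queue [library, lab, gallery]
Visit library → queue [lab, gallery]
Visit lab → queue [gallery]
Visit gallery → queue []

foyer, patio, pantry, lobby, chapel, garage, loft, study, hall, cellar, library, lab, gallery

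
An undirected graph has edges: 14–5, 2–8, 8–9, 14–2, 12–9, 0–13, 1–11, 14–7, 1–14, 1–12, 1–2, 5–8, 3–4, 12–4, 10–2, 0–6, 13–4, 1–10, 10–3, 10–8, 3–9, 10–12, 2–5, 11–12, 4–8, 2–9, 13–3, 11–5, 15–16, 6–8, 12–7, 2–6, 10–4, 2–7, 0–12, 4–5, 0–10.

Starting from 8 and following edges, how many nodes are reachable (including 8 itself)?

15

BFS from 8 visits: 8, 10, 9, 6, 5, 4, 2, 12, 3, 1, 0, 14, 11, 13, 7
Reachable nodes: 15 of 17 total.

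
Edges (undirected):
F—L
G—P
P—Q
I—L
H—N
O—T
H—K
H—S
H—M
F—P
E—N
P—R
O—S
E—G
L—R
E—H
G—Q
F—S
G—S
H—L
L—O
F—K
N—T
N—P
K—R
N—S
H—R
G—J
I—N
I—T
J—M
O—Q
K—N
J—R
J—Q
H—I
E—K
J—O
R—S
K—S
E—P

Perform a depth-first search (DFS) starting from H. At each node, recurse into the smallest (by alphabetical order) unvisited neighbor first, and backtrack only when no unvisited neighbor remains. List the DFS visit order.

Visit H
H → E
E → G
G → J
J → M
J → O
O → L
L → F
F → K
K → N
N → I
I → T
N → P
P → Q
P → R
R → S

H, E, G, J, M, O, L, F, K, N, I, T, P, Q, R, S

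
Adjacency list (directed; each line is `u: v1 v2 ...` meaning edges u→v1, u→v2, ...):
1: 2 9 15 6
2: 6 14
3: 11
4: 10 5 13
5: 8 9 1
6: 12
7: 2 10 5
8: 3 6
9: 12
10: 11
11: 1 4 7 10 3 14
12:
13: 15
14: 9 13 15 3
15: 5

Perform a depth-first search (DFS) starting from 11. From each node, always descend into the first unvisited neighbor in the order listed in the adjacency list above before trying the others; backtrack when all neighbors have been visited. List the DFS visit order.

11, 1, 2, 6, 12, 14, 9, 13, 15, 5, 8, 3, 4, 10, 7

Visit 11
11 → 1
1 → 2
2 → 6
6 → 12
2 → 14
14 → 9
14 → 13
13 → 15
15 → 5
5 → 8
8 → 3
11 → 4
4 → 10
11 → 7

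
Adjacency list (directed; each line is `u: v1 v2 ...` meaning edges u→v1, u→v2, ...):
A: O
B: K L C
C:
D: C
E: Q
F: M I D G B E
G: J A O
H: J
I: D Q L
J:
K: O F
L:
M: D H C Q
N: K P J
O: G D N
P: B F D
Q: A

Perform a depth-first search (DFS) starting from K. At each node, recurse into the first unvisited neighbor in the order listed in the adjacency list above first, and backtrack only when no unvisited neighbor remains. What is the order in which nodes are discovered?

Visit K
K → O
O → G
G → J
G → A
O → D
D → C
O → N
N → P
P → B
B → L
P → F
F → M
M → H
M → Q
F → I
F → E

K -> O -> G -> J -> A -> D -> C -> N -> P -> B -> L -> F -> M -> H -> Q -> I -> E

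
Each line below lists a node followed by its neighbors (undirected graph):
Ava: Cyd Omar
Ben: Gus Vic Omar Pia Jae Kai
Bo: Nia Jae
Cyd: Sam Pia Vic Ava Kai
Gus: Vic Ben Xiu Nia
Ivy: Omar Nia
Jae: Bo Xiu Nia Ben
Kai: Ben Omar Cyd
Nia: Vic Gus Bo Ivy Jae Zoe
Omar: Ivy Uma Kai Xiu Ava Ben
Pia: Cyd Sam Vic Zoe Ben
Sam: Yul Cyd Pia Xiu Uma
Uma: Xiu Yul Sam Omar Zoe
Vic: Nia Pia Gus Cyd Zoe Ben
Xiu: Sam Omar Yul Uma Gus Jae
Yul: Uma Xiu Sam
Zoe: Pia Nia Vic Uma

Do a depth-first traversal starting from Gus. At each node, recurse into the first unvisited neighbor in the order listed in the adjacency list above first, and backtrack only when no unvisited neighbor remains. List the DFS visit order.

Gus, Vic, Nia, Bo, Jae, Xiu, Sam, Yul, Uma, Omar, Ivy, Kai, Ben, Pia, Cyd, Ava, Zoe

Visit Gus
Gus → Vic
Vic → Nia
Nia → Bo
Bo → Jae
Jae → Xiu
Xiu → Sam
Sam → Yul
Yul → Uma
Uma → Omar
Omar → Ivy
Omar → Kai
Kai → Ben
Ben → Pia
Pia → Cyd
Cyd → Ava
Pia → Zoe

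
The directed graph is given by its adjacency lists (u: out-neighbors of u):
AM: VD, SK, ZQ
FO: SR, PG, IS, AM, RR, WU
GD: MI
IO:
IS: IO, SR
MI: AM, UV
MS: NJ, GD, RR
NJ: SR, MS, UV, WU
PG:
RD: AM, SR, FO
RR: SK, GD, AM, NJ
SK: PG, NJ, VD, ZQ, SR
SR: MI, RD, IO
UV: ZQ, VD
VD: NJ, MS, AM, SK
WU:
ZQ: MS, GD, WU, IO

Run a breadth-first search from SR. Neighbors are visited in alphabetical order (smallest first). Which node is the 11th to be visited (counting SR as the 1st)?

IS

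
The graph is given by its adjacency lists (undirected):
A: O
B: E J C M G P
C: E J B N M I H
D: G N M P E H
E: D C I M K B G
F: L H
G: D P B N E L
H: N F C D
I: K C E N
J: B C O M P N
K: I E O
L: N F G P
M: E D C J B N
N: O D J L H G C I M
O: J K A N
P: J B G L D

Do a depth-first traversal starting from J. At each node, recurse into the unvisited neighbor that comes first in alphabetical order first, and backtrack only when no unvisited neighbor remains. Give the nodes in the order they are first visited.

Visit J
J → B
B → C
C → E
E → D
D → G
G → L
L → F
F → H
H → N
N → I
I → K
K → O
O → A
N → M
L → P

J, B, C, E, D, G, L, F, H, N, I, K, O, A, M, P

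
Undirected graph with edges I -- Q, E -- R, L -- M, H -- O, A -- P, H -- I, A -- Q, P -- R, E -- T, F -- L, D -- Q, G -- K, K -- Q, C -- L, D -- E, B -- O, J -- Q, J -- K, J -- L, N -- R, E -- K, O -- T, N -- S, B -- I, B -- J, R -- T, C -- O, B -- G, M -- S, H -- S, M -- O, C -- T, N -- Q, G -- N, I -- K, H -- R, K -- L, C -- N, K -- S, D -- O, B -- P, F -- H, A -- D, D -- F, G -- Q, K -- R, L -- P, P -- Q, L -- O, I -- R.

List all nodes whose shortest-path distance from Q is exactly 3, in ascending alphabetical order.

M, T

Level 0: Q
Level 1: A, D, G, I, J, K, N, P
Level 2: B, C, E, F, H, L, O, R, S
Level 3: M, T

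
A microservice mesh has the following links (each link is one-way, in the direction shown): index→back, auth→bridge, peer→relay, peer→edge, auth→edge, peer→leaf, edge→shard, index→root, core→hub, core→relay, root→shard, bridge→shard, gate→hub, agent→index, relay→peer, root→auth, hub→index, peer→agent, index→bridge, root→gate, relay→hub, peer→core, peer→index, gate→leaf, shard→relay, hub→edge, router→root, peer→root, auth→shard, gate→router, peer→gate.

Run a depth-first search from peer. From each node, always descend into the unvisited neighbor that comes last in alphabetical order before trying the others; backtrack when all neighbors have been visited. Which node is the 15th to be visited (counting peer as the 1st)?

Visit peer
peer → root
root → shard
shard → relay
relay → hub
hub → index
index → bridge
index → back
hub → edge
root → gate
gate → router
gate → leaf
root → auth
peer → core
peer → agent

Visit order: peer, root, shard, relay, hub, index, bridge, back, edge, gate, router, leaf, auth, core, agent

agent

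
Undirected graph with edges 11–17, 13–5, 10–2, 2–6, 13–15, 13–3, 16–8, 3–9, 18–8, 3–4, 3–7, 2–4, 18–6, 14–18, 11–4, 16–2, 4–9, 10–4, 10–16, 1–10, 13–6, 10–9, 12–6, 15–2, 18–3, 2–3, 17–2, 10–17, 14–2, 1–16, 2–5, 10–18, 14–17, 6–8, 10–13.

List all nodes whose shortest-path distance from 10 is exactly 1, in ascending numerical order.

Level 0: 10
Level 1: 1, 2, 4, 9, 13, 16, 17, 18
Level 2: 3, 5, 6, 8, 11, 14, 15
Level 3: 7, 12

1, 2, 4, 9, 13, 16, 17, 18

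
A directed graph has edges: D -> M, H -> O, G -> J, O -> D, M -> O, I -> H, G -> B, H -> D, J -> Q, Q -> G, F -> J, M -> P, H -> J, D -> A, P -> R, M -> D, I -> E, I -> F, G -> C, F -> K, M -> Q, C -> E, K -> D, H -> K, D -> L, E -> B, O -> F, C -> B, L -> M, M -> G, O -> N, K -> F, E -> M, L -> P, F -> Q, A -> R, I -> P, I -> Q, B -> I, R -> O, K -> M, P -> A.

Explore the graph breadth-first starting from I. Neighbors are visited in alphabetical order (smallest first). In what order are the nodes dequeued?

I -> E -> F -> H -> P -> Q -> B -> M -> J -> K -> D -> O -> A -> R -> G -> L -> N -> C

Visit I; enqueue E, F, H, P, Q → queue [E, F, H, P, Q]
Visit E; enqueue B, M → queue [F, H, P, Q, B, M]
Visit F; enqueue J, K → queue [H, P, Q, B, M, J, K]
Visit H; enqueue D, O → queue [P, Q, B, M, J, K, D, O]
Visit P; enqueue A, R → queue [Q, B, M, J, K, D, O, A, R]
Visit Q; enqueue G → queue [B, M, J, K, D, O, A, R, G]
Visit B → queue [M, J, K, D, O, A, R, G]
Visit M → queue [J, K, D, O, A, R, G]
Visit J → queue [K, D, O, A, R, G]
Visit K → queue [D, O, A, R, G]
Visit D; enqueue L → queue [O, A, R, G, L]
Visit O; enqueue N → queue [A, R, G, L, N]
Visit A → queue [R, G, L, N]
Visit R → queue [G, L, N]
Visit G; enqueue C → queue [L, N, C]
Visit L → queue [N, C]
Visit N → queue [C]
Visit C → queue []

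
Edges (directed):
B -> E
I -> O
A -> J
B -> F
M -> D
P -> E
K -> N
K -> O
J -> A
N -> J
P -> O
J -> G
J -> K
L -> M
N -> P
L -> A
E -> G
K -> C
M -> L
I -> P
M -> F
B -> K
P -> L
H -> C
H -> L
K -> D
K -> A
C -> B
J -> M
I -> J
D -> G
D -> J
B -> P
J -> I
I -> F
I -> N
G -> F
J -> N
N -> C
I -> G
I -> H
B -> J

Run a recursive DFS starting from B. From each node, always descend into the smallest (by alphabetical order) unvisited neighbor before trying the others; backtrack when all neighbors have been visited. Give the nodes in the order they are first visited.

B, E, G, F, J, A, I, H, C, L, M, D, N, P, O, K

Visit B
B → E
E → G
G → F
B → J
J → A
J → I
I → H
H → C
H → L
L → M
M → D
I → N
N → P
P → O
J → K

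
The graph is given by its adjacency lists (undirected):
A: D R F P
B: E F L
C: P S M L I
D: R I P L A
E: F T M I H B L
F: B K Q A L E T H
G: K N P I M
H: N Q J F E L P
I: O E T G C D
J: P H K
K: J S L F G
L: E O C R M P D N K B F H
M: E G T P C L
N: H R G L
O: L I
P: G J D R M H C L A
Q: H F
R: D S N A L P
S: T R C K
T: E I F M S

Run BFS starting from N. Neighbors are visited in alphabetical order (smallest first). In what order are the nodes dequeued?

Visit N; enqueue G, H, L, R → queue [G, H, L, R]
Visit G; enqueue I, K, M, P → queue [H, L, R, I, K, M, P]
Visit H; enqueue E, F, J, Q → queue [L, R, I, K, M, P, E, F, J, Q]
Visit L; enqueue B, C, D, O → queue [R, I, K, M, P, E, F, J, Q, B, C, D, O]
Visit R; enqueue A, S → queue [I, K, M, P, E, F, J, Q, B, C, D, O, A, S]
Visit I; enqueue T → queue [K, M, P, E, F, J, Q, B, C, D, O, A, S, T]
Visit K → queue [M, P, E, F, J, Q, B, C, D, O, A, S, T]
Visit M → queue [P, E, F, J, Q, B, C, D, O, A, S, T]
Visit P → queue [E, F, J, Q, B, C, D, O, A, S, T]
Visit E → queue [F, J, Q, B, C, D, O, A, S, T]
Visit F → queue [J, Q, B, C, D, O, A, S, T]
Visit J → queue [Q, B, C, D, O, A, S, T]
Visit Q → queue [B, C, D, O, A, S, T]
Visit B → queue [C, D, O, A, S, T]
Visit C → queue [D, O, A, S, T]
Visit D → queue [O, A, S, T]
Visit O → queue [A, S, T]
Visit A → queue [S, T]
Visit S → queue [T]
Visit T → queue []

N -> G -> H -> L -> R -> I -> K -> M -> P -> E -> F -> J -> Q -> B -> C -> D -> O -> A -> S -> T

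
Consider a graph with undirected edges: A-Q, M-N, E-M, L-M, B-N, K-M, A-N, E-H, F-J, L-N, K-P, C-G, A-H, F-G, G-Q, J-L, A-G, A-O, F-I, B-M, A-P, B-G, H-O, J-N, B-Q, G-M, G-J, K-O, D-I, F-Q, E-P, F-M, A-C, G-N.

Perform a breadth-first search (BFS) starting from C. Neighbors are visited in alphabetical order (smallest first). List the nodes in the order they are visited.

C, A, G, H, N, O, P, Q, B, F, J, M, E, L, K, I, D

Visit C; enqueue A, G → queue [A, G]
Visit A; enqueue H, N, O, P, Q → queue [G, H, N, O, P, Q]
Visit G; enqueue B, F, J, M → queue [H, N, O, P, Q, B, F, J, M]
Visit H; enqueue E → queue [N, O, P, Q, B, F, J, M, E]
Visit N; enqueue L → queue [O, P, Q, B, F, J, M, E, L]
Visit O; enqueue K → queue [P, Q, B, F, J, M, E, L, K]
Visit P → queue [Q, B, F, J, M, E, L, K]
Visit Q → queue [B, F, J, M, E, L, K]
Visit B → queue [F, J, M, E, L, K]
Visit F; enqueue I → queue [J, M, E, L, K, I]
Visit J → queue [M, E, L, K, I]
Visit M → queue [E, L, K, I]
Visit E → queue [L, K, I]
Visit L → queue [K, I]
Visit K → queue [I]
Visit I; enqueue D → queue [D]
Visit D → queue []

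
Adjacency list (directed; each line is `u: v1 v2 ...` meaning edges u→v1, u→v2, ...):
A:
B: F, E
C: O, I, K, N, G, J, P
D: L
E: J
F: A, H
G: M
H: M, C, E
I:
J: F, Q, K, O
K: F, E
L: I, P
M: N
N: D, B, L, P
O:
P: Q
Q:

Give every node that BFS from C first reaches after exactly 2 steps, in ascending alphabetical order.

Level 0: C
Level 1: G, I, J, K, N, O, P
Level 2: B, D, E, F, L, M, Q
Level 3: A, H

B, D, E, F, L, M, Q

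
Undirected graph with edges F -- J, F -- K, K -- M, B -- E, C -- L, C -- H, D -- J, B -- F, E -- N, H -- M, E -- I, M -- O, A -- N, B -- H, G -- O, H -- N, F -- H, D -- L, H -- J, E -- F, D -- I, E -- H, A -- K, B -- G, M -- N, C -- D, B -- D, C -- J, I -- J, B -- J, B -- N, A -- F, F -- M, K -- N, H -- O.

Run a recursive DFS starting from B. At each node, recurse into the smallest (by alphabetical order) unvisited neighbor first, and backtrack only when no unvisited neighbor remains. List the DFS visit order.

Visit B
B → D
D → C
C → H
H → E
E → F
F → A
A → K
K → M
M → N
M → O
O → G
F → J
J → I
C → L

B D C H E F A K M N O G J I L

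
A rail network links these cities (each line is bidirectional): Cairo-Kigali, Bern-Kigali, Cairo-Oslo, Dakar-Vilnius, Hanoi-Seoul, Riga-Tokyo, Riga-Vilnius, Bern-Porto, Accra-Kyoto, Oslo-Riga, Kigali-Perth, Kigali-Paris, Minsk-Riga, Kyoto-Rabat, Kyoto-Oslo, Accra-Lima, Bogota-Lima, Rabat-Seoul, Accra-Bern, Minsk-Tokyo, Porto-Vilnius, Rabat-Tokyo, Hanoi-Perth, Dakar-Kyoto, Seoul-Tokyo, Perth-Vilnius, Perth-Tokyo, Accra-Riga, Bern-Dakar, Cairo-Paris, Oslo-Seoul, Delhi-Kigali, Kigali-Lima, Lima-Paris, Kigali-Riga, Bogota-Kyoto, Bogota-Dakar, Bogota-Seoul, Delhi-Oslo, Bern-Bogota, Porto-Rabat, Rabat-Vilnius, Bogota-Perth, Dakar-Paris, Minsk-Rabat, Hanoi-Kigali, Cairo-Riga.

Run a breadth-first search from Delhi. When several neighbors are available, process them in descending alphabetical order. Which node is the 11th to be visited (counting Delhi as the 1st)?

Visit Delhi; enqueue Oslo, Kigali → queue [Oslo, Kigali]
Visit Oslo; enqueue Seoul, Riga, Kyoto, Cairo → queue [Kigali, Seoul, Riga, Kyoto, Cairo]
Visit Kigali; enqueue Perth, Paris, Lima, Hanoi, Bern → queue [Seoul, Riga, Kyoto, Cairo, Perth, Paris, Lima, Hanoi, Bern]
Visit Seoul; enqueue Tokyo, Rabat, Bogota → queue [Riga, Kyoto, Cairo, Perth, Paris, Lima, Hanoi, Bern, Tokyo, Rabat, Bogota]
Visit Riga; enqueue Vilnius, Minsk, Accra → queue [Kyoto, Cairo, Perth, Paris, Lima, Hanoi, Bern, Tokyo, Rabat, Bogota, Vilnius, Minsk, Accra]
Visit Kyoto; enqueue Dakar → queue [Cairo, Perth, Paris, Lima, Hanoi, Bern, Tokyo, Rabat, Bogota, Vilnius, Minsk, Accra, Dakar]
Visit Cairo → queue [Perth, Paris, Lima, Hanoi, Bern, Tokyo, Rabat, Bogota, Vilnius, Minsk, Accra, Dakar]
Visit Perth → queue [Paris, Lima, Hanoi, Bern, Tokyo, Rabat, Bogota, Vilnius, Minsk, Accra, Dakar]
Visit Paris → queue [Lima, Hanoi, Bern, Tokyo, Rabat, Bogota, Vilnius, Minsk, Accra, Dakar]
Visit Lima → queue [Hanoi, Bern, Tokyo, Rabat, Bogota, Vilnius, Minsk, Accra, Dakar]
Visit Hanoi → queue [Bern, Tokyo, Rabat, Bogota, Vilnius, Minsk, Accra, Dakar]
Visit Bern; enqueue Porto → queue [Tokyo, Rabat, Bogota, Vilnius, Minsk, Accra, Dakar, Porto]
Visit Tokyo → queue [Rabat, Bogota, Vilnius, Minsk, Accra, Dakar, Porto]
Visit Rabat → queue [Bogota, Vilnius, Minsk, Accra, Dakar, Porto]
Visit Bogota → queue [Vilnius, Minsk, Accra, Dakar, Porto]
Visit Vilnius → queue [Minsk, Accra, Dakar, Porto]
Visit Minsk → queue [Accra, Dakar, Porto]
Visit Accra → queue [Dakar, Porto]
Visit Dakar → queue [Porto]
Visit Porto → queue []

Visit order: Delhi, Oslo, Kigali, Seoul, Riga, Kyoto, Cairo, Perth, Paris, Lima, Hanoi, Bern, Tokyo, Rabat, Bogota, Vilnius, Minsk, Accra, Dakar, Porto

Hanoi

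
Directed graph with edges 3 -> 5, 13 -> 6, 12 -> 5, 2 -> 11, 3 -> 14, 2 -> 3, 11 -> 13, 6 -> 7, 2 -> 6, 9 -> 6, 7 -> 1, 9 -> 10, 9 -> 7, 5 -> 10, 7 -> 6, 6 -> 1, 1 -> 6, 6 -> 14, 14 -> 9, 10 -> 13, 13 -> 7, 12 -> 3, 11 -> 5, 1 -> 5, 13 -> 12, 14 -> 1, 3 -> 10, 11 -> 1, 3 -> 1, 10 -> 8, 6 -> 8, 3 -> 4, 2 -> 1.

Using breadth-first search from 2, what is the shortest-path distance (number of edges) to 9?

Level 0: 2
Level 1: 1, 3, 6, 11
Level 2: 4, 5, 7, 8, 10, 13, 14
Level 3: 9, 12
9 first appears at level 3.

3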